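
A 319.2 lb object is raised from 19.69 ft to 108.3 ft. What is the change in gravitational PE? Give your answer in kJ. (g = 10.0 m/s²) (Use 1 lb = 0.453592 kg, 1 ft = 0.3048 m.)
Convert to SI: m = 144.787 kg, Δh = 27.0083 m
ΔPE = mgΔh = (144.787)(10.0)(27.0083) = 39104.4 J = 39.1 kJ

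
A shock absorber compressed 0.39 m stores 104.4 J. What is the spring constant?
k = 2·PE/x² = 2·104.4/(0.39)² = 1373 N/m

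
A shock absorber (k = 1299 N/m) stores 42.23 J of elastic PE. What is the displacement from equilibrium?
x = √(2·PE/k) = √(2·42.23/1299) = 0.255 m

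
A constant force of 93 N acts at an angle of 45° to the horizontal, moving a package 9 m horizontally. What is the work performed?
W = F·d·cosθ = (93)(9)cos(45°) = 591.8 J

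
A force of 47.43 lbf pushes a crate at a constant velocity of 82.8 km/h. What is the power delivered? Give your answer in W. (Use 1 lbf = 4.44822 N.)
Convert to SI: F = 210.979 N, v = 23.0 m/s
P = Fv = (210.979)(23.0) = 4853 W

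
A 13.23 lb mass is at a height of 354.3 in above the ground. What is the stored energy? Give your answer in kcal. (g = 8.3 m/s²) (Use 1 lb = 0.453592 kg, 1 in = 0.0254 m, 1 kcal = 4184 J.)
Convert to SI: m = 6.00102 kg, h = 8.99922 m
PE = mgh = (6.00102)(8.3)(8.99922) = 448.238 J = 0.1071 kcal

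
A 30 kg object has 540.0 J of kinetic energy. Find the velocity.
v = √(2·KE/m) = √(2·540.0/30) = 6.0 m/s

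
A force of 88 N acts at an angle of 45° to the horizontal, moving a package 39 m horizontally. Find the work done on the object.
W = F·d·cosθ = (88)(39)cos(45°) = 2427 J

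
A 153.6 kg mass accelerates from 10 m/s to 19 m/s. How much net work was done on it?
W = ΔKE = ½m(v₂² − v₁²) = ½(153.6)(19² − 10²) = 20044.8 J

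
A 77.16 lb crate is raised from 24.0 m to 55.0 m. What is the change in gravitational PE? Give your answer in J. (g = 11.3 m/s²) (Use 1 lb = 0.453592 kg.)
Convert to SI: m = 34.9992 kg, Δh = 31.0 m
ΔPE = mgΔh = (34.9992)(11.3)(31.0) = 12260 J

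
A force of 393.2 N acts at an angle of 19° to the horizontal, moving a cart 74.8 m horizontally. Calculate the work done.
W = F·d·cosθ = (393.2)(74.8)cos(19°) = 27810 J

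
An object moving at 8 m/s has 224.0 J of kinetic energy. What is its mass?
m = 2·KE/v² = 2·224.0/(8)² = 7.0 kg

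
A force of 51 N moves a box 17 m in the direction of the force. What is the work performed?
W = F·d = (51)(17) = 867.0 J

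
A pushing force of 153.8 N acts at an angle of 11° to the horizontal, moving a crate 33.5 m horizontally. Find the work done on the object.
W = F·d·cosθ = (153.8)(33.5)cos(11°) = 5058 J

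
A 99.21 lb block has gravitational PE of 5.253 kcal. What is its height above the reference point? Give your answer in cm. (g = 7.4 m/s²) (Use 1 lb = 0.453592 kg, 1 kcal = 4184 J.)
Convert to SI: m = 45.0009 kg, PE = 21978.6 J
h = PE/(mg) = 21978.6/(45.0009·7.4) = 66.0004 m = 6600 cm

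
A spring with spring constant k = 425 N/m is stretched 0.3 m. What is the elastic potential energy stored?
PE = ½kx² = ½(425)(0.3)² = 19.13 J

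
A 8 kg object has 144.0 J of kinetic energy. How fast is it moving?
v = √(2·KE/m) = √(2·144.0/8) = 6.0 m/s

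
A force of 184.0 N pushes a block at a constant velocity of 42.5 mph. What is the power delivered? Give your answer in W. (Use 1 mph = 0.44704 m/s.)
Convert to SI: F = 184.0 N, v = 18.9992 m/s
P = Fv = (184.0)(18.9992) = 3496 W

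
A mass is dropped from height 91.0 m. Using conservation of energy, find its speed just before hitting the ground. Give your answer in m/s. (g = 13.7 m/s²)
mgh = ½mv² ⇒ v = √(2gh) = √(2·13.7·91.0) = 49.93 m/s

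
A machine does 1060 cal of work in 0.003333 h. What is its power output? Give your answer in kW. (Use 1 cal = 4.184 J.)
Convert to SI: W = 4435.04 J, t = 11.9988 s
P = W/t = 4435.04/11.9988 = 369.624 W = 0.3696 kW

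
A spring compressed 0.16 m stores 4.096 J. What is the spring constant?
k = 2·PE/x² = 2·4.096/(0.16)² = 320.0 N/m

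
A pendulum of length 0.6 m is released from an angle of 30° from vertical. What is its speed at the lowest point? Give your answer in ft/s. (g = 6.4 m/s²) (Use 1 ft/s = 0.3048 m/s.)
h = L(1 − cosθ) = 0.6(1 − cos30°) = 0.0803848 m
v = √(2gh) = √(2·6.4·0.0803848) = 1.01436 m/s = 3.328 ft/s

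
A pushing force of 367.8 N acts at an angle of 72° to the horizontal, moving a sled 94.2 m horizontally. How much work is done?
W = F·d·cosθ = (367.8)(94.2)cos(72°) = 10710 J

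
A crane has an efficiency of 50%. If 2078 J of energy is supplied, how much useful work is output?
W_out = η·W_in = 0.5·2078 = 1039.0 J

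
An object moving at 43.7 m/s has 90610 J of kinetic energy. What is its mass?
m = 2·KE/v² = 2·90610/(43.7)² = 94.89 kg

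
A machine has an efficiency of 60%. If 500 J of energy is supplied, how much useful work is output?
W_out = η·W_in = 0.6·500 = 300.0 J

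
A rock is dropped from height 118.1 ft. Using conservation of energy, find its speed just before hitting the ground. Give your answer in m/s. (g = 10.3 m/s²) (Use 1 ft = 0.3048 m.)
Convert to SI: h = 35.9969 m
mgh = ½mv² ⇒ v = √(2gh) = √(2·10.3·35.9969) = 27.23 m/s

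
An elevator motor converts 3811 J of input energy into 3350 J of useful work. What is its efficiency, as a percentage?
η = W_out/W_in = 3350/3811 = 87.9%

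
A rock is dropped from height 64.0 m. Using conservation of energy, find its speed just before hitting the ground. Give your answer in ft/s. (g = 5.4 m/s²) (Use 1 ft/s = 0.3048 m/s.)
mgh = ½mv² ⇒ v = √(2gh) = √(2·5.4·64.0) = 26.2907 m/s = 86.26 ft/s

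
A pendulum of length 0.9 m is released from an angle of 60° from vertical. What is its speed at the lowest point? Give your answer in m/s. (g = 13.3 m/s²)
h = L(1 − cosθ) = 0.9(1 − cos60°) = 0.45 m
v = √(2gh) = √(2·13.3·0.45) = 3.46 m/s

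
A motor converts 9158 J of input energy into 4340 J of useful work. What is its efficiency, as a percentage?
η = W_out/W_in = 4340/9158 = 47.39%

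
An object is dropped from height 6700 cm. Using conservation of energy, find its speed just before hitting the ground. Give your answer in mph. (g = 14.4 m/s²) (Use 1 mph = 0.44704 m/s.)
Convert to SI: h = 67.0 m
mgh = ½mv² ⇒ v = √(2gh) = √(2·14.4·67.0) = 43.9272 m/s = 98.26 mph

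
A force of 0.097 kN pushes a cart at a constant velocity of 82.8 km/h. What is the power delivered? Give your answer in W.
Convert to SI: F = 97.0 N, v = 23.0 m/s
P = Fv = (97.0)(23.0) = 2231 W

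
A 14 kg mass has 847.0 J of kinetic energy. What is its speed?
v = √(2·KE/m) = √(2·847.0/14) = 11.0 m/s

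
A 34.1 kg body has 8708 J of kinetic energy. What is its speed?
v = √(2·KE/m) = √(2·8708/34.1) = 22.6 m/s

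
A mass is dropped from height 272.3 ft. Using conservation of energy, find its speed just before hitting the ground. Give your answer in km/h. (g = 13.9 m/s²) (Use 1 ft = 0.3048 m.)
Convert to SI: h = 82.997 m
mgh = ½mv² ⇒ v = √(2gh) = √(2·13.9·82.997) = 48.0345 m/s = 172.9 km/h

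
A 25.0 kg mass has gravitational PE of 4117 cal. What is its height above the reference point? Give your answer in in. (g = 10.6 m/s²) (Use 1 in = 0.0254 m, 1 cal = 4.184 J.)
Convert to SI: m = 25.0 kg, PE = 17225.5 J
h = PE/(mg) = 17225.5/(25.0·10.6) = 65.002 m = 2559 in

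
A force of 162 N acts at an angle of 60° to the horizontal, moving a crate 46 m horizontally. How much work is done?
W = F·d·cosθ = (162)(46)cos(60°) = 3726 J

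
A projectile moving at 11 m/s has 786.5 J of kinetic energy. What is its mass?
m = 2·KE/v² = 2·786.5/(11)² = 13.0 kg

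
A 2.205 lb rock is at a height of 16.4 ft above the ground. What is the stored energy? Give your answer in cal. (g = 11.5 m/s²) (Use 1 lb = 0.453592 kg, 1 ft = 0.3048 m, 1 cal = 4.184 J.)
Convert to SI: m = 1.00017 kg, h = 4.99872 m
PE = mgh = (1.00017)(11.5)(4.99872) = 57.4951 J = 13.74 cal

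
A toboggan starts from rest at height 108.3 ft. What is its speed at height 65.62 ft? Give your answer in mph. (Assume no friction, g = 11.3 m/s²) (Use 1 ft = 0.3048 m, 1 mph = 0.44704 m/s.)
Convert to SI: h₁−h₂ = 13.0089 m
mgh₁ = mgh₂ + ½mv² ⇒ v = √(2g(h₁−h₂)) = √(2·11.3·13.0089) = 17.1464 m/s = 38.36 mph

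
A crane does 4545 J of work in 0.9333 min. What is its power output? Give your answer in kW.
Convert to SI: W = 4545.0 J, t = 55.998 s
P = W/t = 4545.0/55.998 = 81.1636 W = 0.08116 kW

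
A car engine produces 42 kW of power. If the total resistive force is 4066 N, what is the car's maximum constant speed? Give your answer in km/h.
P = Fv ⇒ v = P/F = 42000 W/4066.0 N = 10.3296 m/s = 37.19 km/h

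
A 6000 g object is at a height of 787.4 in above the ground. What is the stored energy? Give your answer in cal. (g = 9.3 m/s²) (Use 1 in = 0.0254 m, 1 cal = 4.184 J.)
Convert to SI: m = 6.0 kg, h = 20.0 m
PE = mgh = (6.0)(9.3)(20.0) = 1116.0 J = 266.7 cal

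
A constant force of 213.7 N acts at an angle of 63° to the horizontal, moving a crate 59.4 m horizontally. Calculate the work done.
W = F·d·cosθ = (213.7)(59.4)cos(63°) = 5763 J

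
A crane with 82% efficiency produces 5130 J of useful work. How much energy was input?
W_in = W_out/η = 5130/0.82 = 6256 J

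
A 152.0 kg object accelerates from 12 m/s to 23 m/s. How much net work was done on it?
W = ΔKE = ½m(v₂² − v₁²) = ½(152.0)(23² − 12²) = 29260.0 J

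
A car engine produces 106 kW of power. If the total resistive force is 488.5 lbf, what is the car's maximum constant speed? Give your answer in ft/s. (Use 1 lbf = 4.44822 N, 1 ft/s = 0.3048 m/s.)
Convert to SI: F = 2172.96 N
P = Fv ⇒ v = P/F = 106000 W/2172.96 N = 48.7815 m/s = 160.0 ft/s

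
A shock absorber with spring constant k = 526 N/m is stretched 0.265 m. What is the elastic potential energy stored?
PE = ½kx² = ½(526)(0.265)² = 18.47 J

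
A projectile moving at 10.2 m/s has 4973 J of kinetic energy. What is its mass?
m = 2·KE/v² = 2·4973/(10.2)² = 95.6 kg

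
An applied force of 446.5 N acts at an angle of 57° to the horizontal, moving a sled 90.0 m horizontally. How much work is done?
W = F·d·cosθ = (446.5)(90.0)cos(57°) = 21890 J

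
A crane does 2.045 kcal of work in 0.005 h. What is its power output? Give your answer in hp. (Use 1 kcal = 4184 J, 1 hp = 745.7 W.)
Convert to SI: W = 8556.28 J, t = 18.0 s
P = W/t = 8556.28/18.0 = 475.349 W = 0.6375 hp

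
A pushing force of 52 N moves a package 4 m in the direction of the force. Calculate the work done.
W = F·d = (52)(4) = 208.0 J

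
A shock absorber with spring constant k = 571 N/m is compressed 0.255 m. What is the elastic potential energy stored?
PE = ½kx² = ½(571)(0.255)² = 18.56 J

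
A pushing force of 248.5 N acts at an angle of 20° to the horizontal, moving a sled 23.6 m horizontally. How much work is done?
W = F·d·cosθ = (248.5)(23.6)cos(20°) = 5511 J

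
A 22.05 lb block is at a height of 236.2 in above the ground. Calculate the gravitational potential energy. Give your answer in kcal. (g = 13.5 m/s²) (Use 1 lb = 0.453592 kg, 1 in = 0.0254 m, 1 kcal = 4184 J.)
Convert to SI: m = 10.0017 kg, h = 5.99948 m
PE = mgh = (10.0017)(13.5)(5.99948) = 810.068 J = 0.1936 kcal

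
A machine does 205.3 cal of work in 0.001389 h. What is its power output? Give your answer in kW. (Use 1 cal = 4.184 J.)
Convert to SI: W = 858.975 J, t = 5.0004 s
P = W/t = 858.975/5.0004 = 171.781 W = 0.1718 kW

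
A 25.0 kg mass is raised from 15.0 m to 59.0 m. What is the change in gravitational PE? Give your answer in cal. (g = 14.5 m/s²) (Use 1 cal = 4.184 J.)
ΔPE = mgΔh = (25.0)(14.5)(44.0) = 15950.0 J = 3812 cal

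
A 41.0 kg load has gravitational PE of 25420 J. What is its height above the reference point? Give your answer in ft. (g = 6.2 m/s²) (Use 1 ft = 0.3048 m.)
h = PE/(mg) = 25420.0/(41.0·6.2) = 100.0 m = 328.1 ft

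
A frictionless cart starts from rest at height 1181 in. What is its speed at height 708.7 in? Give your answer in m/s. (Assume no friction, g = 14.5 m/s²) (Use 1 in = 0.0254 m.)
Convert to SI: h₁−h₂ = 11.9964 m
mgh₁ = mgh₂ + ½mv² ⇒ v = √(2g(h₁−h₂)) = √(2·14.5·11.9964) = 18.65 m/s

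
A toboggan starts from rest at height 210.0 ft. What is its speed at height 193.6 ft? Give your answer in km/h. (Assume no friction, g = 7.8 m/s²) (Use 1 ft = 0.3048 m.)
Convert to SI: h₁−h₂ = 4.99872 m
mgh₁ = mgh₂ + ½mv² ⇒ v = √(2g(h₁−h₂)) = √(2·7.8·4.99872) = 8.83063 m/s = 31.79 km/h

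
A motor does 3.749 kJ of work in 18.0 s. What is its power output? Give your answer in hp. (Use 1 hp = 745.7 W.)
Convert to SI: W = 3749.0 J, t = 18.0 s
P = W/t = 3749.0/18.0 = 208.278 W = 0.2793 hp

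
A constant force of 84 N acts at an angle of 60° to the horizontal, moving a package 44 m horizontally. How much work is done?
W = F·d·cosθ = (84)(44)cos(60°) = 1848 J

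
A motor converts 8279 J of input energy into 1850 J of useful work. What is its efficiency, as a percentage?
η = W_out/W_in = 1850/8279 = 22.35%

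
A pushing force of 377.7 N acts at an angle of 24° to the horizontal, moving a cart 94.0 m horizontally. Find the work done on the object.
W = F·d·cosθ = (377.7)(94.0)cos(24°) = 32430 J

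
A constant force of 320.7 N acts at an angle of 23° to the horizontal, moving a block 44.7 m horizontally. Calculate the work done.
W = F·d·cosθ = (320.7)(44.7)cos(23°) = 13200 J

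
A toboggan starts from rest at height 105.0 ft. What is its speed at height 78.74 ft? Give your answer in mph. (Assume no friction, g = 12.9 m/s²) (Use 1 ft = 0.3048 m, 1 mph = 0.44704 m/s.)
Convert to SI: h₁−h₂ = 8.00405 m
mgh₁ = mgh₂ + ½mv² ⇒ v = √(2g(h₁−h₂)) = √(2·12.9·8.00405) = 14.3703 m/s = 32.15 mph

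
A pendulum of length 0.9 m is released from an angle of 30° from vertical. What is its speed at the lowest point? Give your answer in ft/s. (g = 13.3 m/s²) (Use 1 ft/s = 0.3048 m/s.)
h = L(1 − cosθ) = 0.9(1 − cos30°) = 0.120577 m
v = √(2gh) = √(2·13.3·0.120577) = 1.79091 m/s = 5.876 ft/s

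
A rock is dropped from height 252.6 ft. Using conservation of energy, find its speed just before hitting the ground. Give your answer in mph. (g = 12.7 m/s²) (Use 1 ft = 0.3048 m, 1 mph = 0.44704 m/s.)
Convert to SI: h = 76.9925 m
mgh = ½mv² ⇒ v = √(2gh) = √(2·12.7·76.9925) = 44.2223 m/s = 98.92 mph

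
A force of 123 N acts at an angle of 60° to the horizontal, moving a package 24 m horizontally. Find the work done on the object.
W = F·d·cosθ = (123)(24)cos(60°) = 1476 J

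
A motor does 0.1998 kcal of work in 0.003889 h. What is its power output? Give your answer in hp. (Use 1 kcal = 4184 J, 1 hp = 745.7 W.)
Convert to SI: W = 835.963 J, t = 14.0004 s
P = W/t = 835.963/14.0004 = 59.71 W = 0.08007 hp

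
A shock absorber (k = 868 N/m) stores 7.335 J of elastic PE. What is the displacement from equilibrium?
x = √(2·PE/k) = √(2·7.335/868) = 0.13 m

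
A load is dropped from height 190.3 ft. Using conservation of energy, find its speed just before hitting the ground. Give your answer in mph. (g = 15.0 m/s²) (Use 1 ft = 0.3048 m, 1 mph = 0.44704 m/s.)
Convert to SI: h = 58.0034 m
mgh = ½mv² ⇒ v = √(2gh) = √(2·15.0·58.0034) = 41.7145 m/s = 93.31 mph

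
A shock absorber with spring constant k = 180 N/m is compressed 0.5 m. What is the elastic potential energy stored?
PE = ½kx² = ½(180)(0.5)² = 22.5 J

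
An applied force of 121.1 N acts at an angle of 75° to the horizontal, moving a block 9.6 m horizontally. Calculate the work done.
W = F·d·cosθ = (121.1)(9.6)cos(75°) = 300.9 J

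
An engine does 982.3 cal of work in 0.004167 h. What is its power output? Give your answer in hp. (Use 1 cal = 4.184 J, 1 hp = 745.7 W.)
Convert to SI: W = 4109.94 J, t = 15.0012 s
P = W/t = 4109.94/15.0012 = 273.974 W = 0.3674 hp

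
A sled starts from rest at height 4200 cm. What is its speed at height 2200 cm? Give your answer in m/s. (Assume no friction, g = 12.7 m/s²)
Convert to SI: h₁−h₂ = 20.0 m
mgh₁ = mgh₂ + ½mv² ⇒ v = √(2g(h₁−h₂)) = √(2·12.7·20.0) = 22.54 m/s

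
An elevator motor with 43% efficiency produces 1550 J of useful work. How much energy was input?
W_in = W_out/η = 1550/0.43 = 3605 J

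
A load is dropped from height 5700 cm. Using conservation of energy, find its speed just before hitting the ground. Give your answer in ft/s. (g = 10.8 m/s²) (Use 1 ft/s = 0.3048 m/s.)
Convert to SI: h = 57.0 m
mgh = ½mv² ⇒ v = √(2gh) = √(2·10.8·57.0) = 35.0885 m/s = 115.1 ft/s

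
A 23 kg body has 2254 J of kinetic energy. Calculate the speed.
v = √(2·KE/m) = √(2·2254/23) = 14.0 m/s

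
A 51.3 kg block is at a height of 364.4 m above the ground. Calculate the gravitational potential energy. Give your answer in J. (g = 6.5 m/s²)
PE = mgh = (51.3)(6.5)(364.4) = 121500 J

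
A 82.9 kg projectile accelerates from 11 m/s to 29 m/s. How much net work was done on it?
W = ΔKE = ½m(v₂² − v₁²) = ½(82.9)(29² − 11²) = 29844.0 J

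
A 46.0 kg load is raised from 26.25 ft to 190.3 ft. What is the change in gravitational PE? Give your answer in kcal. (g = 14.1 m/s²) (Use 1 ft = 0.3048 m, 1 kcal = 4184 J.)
Convert to SI: m = 46.0 kg, Δh = 50.0024 m
ΔPE = mgΔh = (46.0)(14.1)(50.0024) = 32431.6 J = 7.751 kcal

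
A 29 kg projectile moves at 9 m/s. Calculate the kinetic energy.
KE = ½mv² = ½(29)(9)² = 1174.5 J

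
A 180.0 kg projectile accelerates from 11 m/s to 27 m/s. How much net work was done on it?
W = ΔKE = ½m(v₂² − v₁²) = ½(180.0)(27² − 11²) = 54720.0 J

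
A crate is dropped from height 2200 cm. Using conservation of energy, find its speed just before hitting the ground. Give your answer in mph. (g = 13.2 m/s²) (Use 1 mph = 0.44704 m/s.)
Convert to SI: h = 22.0 m
mgh = ½mv² ⇒ v = √(2gh) = √(2·13.2·22.0) = 24.0998 m/s = 53.91 mph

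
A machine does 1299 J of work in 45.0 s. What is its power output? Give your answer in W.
P = W/t = 1299.0/45.0 = 28.87 W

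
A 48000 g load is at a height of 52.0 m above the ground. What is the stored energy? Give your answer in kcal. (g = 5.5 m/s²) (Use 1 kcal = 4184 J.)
Convert to SI: m = 48.0 kg, h = 52.0 m
PE = mgh = (48.0)(5.5)(52.0) = 13728.0 J = 3.281 kcal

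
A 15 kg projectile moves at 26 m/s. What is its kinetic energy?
KE = ½mv² = ½(15)(26)² = 5070.0 J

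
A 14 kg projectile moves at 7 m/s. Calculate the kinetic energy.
KE = ½mv² = ½(14)(7)² = 343.0 J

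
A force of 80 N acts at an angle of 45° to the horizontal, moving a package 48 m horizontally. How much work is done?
W = F·d·cosθ = (80)(48)cos(45°) = 2715 J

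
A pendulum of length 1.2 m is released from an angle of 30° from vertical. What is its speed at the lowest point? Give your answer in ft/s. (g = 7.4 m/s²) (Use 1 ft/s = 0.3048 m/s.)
h = L(1 − cosθ) = 1.2(1 − cos30°) = 0.16077 m
v = √(2gh) = √(2·7.4·0.16077) = 1.54253 m/s = 5.061 ft/s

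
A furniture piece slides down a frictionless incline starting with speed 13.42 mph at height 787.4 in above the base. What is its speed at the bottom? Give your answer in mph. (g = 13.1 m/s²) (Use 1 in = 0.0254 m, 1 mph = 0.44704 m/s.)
Convert to SI: v₀ = 5.99928 m/s, h = 20.0 m
½mv₀² + mgh = ½mv² ⇒ v = √(v₀² + 2gh) = √(5.99928² + 2·13.1·20.0) = 23.6641 m/s = 52.94 mph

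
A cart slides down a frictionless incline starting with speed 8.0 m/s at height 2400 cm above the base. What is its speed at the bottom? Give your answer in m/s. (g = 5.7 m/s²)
Convert to SI: v₀ = 8.0 m/s, h = 24.0 m
½mv₀² + mgh = ½mv² ⇒ v = √(v₀² + 2gh) = √(8.0² + 2·5.7·24.0) = 18.37 m/s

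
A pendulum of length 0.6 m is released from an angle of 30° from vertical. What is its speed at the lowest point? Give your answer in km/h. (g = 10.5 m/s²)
h = L(1 − cosθ) = 0.6(1 − cos30°) = 0.0803848 m
v = √(2gh) = √(2·10.5·0.0803848) = 1.29926 m/s = 4.677 km/h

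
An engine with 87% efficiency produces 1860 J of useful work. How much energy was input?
W_in = W_out/η = 1860/0.87 = 2138 J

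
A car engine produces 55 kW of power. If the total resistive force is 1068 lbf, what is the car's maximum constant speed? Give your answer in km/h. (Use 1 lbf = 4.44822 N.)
Convert to SI: F = 4750.7 N
P = Fv ⇒ v = P/F = 55000 W/4750.7 N = 11.5772 m/s = 41.68 km/h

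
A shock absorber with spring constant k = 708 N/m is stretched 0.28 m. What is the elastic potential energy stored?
PE = ½kx² = ½(708)(0.28)² = 27.75 J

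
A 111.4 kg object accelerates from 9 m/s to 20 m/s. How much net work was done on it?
W = ΔKE = ½m(v₂² − v₁²) = ½(111.4)(20² − 9²) = 17768.3 J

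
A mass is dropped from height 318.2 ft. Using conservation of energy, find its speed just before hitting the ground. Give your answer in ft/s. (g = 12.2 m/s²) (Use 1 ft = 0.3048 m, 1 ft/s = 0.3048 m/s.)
Convert to SI: h = 96.9874 m
mgh = ½mv² ⇒ v = √(2gh) = √(2·12.2·96.9874) = 48.6466 m/s = 159.6 ft/s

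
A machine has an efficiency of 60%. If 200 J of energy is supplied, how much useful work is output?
W_out = η·W_in = 0.6·200 = 120.0 J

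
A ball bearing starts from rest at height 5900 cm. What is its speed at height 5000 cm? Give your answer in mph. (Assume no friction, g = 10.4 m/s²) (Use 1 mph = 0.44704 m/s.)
Convert to SI: h₁−h₂ = 9.0 m
mgh₁ = mgh₂ + ½mv² ⇒ v = √(2g(h₁−h₂)) = √(2·10.4·9.0) = 13.6821 m/s = 30.61 mph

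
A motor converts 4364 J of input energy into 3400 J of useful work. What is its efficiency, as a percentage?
η = W_out/W_in = 3400/4364 = 77.91%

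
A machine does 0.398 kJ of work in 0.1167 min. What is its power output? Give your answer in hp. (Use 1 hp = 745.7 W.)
Convert to SI: W = 398.0 J, t = 7.002 s
P = W/t = 398.0/7.002 = 56.8409 W = 0.07622 hp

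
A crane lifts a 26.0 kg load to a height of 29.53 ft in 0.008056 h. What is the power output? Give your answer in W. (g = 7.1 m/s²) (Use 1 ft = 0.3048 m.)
Convert to SI: m = 26.0 kg, h = 9.00074 m, t = 29.0016 s
P = mgh/t = (26.0)(7.1)(9.00074)/29.0016 = 57.29 W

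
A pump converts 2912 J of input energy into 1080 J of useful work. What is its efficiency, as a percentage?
η = W_out/W_in = 1080/2912 = 37.09%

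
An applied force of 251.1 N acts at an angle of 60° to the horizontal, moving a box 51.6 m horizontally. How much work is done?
W = F·d·cosθ = (251.1)(51.6)cos(60°) = 6478 J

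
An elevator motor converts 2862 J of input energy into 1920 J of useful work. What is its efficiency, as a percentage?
η = W_out/W_in = 1920/2862 = 67.09%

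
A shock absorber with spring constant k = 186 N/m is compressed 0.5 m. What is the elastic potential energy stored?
PE = ½kx² = ½(186)(0.5)² = 23.25 J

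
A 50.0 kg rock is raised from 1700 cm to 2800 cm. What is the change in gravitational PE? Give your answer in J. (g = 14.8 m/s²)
Convert to SI: m = 50.0 kg, Δh = 11.0 m
ΔPE = mgΔh = (50.0)(14.8)(11.0) = 8140 J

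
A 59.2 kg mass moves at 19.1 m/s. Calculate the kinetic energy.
KE = ½mv² = ½(59.2)(19.1)² = 10800 J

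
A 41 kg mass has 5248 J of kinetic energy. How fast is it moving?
v = √(2·KE/m) = √(2·5248/41) = 16.0 m/s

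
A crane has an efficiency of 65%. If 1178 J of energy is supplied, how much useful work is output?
W_out = η·W_in = 0.65·1178 = 765.7 J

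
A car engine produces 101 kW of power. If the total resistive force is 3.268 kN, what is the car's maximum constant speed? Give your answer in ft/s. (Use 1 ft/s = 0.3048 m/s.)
Convert to SI: F = 3268.0 N
P = Fv ⇒ v = P/F = 101000 W/3268.0 N = 30.9058 m/s = 101.4 ft/s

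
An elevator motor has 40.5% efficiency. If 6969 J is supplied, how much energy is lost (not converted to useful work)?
W_lost = W_in(1 − η) = 6969·(1 − 0.405) = 4147 J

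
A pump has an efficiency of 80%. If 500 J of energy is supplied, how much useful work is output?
W_out = η·W_in = 0.8·500 = 400.0 J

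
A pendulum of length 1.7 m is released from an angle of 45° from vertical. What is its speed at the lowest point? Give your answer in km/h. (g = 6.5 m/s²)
h = L(1 − cosθ) = 1.7(1 − cos45°) = 0.497918 m
v = √(2gh) = √(2·6.5·0.497918) = 2.5442 m/s = 9.159 km/h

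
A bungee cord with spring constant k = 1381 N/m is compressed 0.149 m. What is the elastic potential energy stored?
PE = ½kx² = ½(1381)(0.149)² = 15.33 J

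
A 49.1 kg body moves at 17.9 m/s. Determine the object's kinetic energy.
KE = ½mv² = ½(49.1)(17.9)² = 7866 J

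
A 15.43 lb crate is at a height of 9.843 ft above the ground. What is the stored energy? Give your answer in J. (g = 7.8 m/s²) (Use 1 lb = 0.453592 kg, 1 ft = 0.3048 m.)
Convert to SI: m = 6.99892 kg, h = 3.00015 m
PE = mgh = (6.99892)(7.8)(3.00015) = 163.8 J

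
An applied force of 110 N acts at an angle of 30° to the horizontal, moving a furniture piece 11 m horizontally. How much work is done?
W = F·d·cosθ = (110)(11)cos(30°) = 1048 J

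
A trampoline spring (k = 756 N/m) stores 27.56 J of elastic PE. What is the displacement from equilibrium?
x = √(2·PE/k) = √(2·27.56/756) = 0.27 m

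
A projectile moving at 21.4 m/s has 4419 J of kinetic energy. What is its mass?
m = 2·KE/v² = 2·4419/(21.4)² = 19.3 kg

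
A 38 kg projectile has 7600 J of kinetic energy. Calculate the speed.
v = √(2·KE/m) = √(2·7600/38) = 20.0 m/s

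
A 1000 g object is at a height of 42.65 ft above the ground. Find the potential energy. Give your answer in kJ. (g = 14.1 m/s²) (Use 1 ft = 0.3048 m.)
Convert to SI: m = 1.0 kg, h = 12.9997 m
PE = mgh = (1.0)(14.1)(12.9997) = 183.296 J = 0.1833 kJ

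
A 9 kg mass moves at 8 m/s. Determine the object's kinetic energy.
KE = ½mv² = ½(9)(8)² = 288.0 J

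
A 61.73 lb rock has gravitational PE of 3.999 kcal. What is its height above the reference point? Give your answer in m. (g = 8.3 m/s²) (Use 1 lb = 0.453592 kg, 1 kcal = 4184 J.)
Convert to SI: m = 28.0002 kg, PE = 16731.8 J
h = PE/(mg) = 16731.8/(28.0002·8.3) = 72.0 m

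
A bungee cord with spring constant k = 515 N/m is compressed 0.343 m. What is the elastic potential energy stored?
PE = ½kx² = ½(515)(0.343)² = 30.29 J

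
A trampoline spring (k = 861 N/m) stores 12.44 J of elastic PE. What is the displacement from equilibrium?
x = √(2·PE/k) = √(2·12.44/861) = 0.17 m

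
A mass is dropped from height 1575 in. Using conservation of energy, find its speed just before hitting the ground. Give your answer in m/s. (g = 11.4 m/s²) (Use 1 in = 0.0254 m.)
Convert to SI: h = 40.005 m
mgh = ½mv² ⇒ v = √(2gh) = √(2·11.4·40.005) = 30.2 m/s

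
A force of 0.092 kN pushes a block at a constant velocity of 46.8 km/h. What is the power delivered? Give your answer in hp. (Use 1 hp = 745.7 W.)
Convert to SI: F = 92.0 N, v = 13.0 m/s
P = Fv = (92.0)(13.0) = 1196.0 W = 1.604 hp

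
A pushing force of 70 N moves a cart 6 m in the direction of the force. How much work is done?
W = F·d = (70)(6) = 420.0 J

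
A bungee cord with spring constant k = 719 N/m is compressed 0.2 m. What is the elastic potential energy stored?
PE = ½kx² = ½(719)(0.2)² = 14.38 J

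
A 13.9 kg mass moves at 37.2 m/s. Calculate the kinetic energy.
KE = ½mv² = ½(13.9)(37.2)² = 9618 J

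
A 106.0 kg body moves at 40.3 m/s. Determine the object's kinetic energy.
KE = ½mv² = ½(106.0)(40.3)² = 86080 J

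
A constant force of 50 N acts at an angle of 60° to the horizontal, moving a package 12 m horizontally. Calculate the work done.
W = F·d·cosθ = (50)(12)cos(60°) = 300.0 J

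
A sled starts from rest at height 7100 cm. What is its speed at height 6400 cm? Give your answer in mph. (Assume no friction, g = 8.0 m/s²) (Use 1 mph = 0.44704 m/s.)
Convert to SI: h₁−h₂ = 7.0 m
mgh₁ = mgh₂ + ½mv² ⇒ v = √(2g(h₁−h₂)) = √(2·8.0·7.0) = 10.583 m/s = 23.67 mph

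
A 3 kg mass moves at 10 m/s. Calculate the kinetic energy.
KE = ½mv² = ½(3)(10)² = 150.0 J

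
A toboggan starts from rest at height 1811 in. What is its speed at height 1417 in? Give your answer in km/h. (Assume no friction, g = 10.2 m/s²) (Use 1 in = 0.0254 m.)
Convert to SI: h₁−h₂ = 10.0076 m
mgh₁ = mgh₂ + ½mv² ⇒ v = √(2g(h₁−h₂)) = √(2·10.2·10.0076) = 14.2883 m/s = 51.44 km/h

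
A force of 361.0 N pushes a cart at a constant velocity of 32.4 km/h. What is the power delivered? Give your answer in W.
Convert to SI: F = 361.0 N, v = 9.0 m/s
P = Fv = (361.0)(9.0) = 3249 W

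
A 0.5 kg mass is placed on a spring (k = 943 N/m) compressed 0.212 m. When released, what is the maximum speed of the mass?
½kx² = ½mv² ⇒ v = x√(k/m) = (0.212)√(943/0.5) = 9.207 m/s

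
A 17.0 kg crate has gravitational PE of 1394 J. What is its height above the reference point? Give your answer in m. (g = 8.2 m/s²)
h = PE/(mg) = 1394.0/(17.0·8.2) = 10.0 m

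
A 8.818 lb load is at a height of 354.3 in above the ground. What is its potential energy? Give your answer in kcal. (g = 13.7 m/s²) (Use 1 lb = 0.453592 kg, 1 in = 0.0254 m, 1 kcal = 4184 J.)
Convert to SI: m = 3.99977 kg, h = 8.99922 m
PE = mgh = (3.99977)(13.7)(8.99922) = 493.129 J = 0.1179 kcal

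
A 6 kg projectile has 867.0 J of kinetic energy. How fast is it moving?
v = √(2·KE/m) = √(2·867.0/6) = 17.0 m/s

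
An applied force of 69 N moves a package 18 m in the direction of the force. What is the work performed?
W = F·d = (69)(18) = 1242 J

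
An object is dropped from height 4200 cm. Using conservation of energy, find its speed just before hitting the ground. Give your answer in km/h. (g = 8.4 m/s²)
Convert to SI: h = 42.0 m
mgh = ½mv² ⇒ v = √(2gh) = √(2·8.4·42.0) = 26.5631 m/s = 95.63 km/h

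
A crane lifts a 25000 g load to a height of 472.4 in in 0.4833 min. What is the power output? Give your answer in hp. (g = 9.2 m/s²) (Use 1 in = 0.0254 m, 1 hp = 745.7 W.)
Convert to SI: m = 25.0 kg, h = 11.999 m, t = 28.998 s
P = mgh/t = (25.0)(9.2)(11.999)/28.998 = 95.1707 W = 0.1276 hp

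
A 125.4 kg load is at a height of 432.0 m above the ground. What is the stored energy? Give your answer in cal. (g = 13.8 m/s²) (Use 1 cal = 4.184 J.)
PE = mgh = (125.4)(13.8)(432.0) = 747585 J = 178700 cal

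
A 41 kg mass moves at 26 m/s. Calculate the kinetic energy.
KE = ½mv² = ½(41)(26)² = 13858.0 J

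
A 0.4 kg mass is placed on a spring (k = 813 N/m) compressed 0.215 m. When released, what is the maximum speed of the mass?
½kx² = ½mv² ⇒ v = x√(k/m) = (0.215)√(813/0.4) = 9.693 m/s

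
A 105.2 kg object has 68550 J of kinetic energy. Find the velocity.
v = √(2·KE/m) = √(2·68550/105.2) = 36.1 m/s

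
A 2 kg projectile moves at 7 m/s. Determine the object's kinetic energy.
KE = ½mv² = ½(2)(7)² = 49.0 J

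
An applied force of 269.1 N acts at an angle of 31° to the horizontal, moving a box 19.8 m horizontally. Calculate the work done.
W = F·d·cosθ = (269.1)(19.8)cos(31°) = 4567 J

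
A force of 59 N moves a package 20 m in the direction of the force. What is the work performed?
W = F·d = (59)(20) = 1180 J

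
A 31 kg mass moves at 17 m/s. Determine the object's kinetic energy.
KE = ½mv² = ½(31)(17)² = 4479.5 J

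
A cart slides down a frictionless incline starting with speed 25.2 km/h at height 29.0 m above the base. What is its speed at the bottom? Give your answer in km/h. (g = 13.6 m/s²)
Convert to SI: v₀ = 7.0 m/s, h = 29.0 m
½mv₀² + mgh = ½mv² ⇒ v = √(v₀² + 2gh) = √(7.0² + 2·13.6·29.0) = 28.9448 m/s = 104.2 km/h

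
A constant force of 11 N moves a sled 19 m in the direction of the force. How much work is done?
W = F·d = (11)(19) = 209.0 J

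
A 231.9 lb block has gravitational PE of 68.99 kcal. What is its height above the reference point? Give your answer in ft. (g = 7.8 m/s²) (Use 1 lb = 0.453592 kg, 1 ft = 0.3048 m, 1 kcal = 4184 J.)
Convert to SI: m = 105.188 kg, PE = 288654 J
h = PE/(mg) = 288654/(105.188·7.8) = 351.817 m = 1154 ft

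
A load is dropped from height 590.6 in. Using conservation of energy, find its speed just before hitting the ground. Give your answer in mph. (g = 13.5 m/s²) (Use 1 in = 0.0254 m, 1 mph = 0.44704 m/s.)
Convert to SI: h = 15.0012 m
mgh = ½mv² ⇒ v = √(2gh) = √(2·13.5·15.0012) = 20.1254 m/s = 45.02 mph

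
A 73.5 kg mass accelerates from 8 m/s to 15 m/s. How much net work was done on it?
W = ΔKE = ½m(v₂² − v₁²) = ½(73.5)(15² − 8²) = 5916.75 J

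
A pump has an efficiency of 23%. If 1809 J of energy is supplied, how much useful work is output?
W_out = η·W_in = 0.23·1809 = 416.07 J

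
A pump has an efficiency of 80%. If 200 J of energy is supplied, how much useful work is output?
W_out = η·W_in = 0.8·200 = 160.0 J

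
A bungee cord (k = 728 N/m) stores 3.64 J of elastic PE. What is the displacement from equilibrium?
x = √(2·PE/k) = √(2·3.64/728) = 0.1 m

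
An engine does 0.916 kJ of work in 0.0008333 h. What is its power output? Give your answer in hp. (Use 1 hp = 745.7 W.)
Convert to SI: W = 916.0 J, t = 2.99988 s
P = W/t = 916.0/2.99988 = 305.346 W = 0.4095 hp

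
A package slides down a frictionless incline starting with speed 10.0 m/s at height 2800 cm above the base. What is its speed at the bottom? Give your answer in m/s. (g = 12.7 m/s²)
Convert to SI: v₀ = 10.0 m/s, h = 28.0 m
½mv₀² + mgh = ½mv² ⇒ v = √(v₀² + 2gh) = √(10.0² + 2·12.7·28.0) = 28.48 m/s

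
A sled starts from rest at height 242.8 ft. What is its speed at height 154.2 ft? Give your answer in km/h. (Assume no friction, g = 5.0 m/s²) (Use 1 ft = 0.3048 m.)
Convert to SI: h₁−h₂ = 27.0053 m
mgh₁ = mgh₂ + ½mv² ⇒ v = √(2g(h₁−h₂)) = √(2·5.0·27.0053) = 16.4333 m/s = 59.16 km/h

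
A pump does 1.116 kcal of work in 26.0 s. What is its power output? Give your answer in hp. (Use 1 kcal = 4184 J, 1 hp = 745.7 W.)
Convert to SI: W = 4669.34 J, t = 26.0 s
P = W/t = 4669.34/26.0 = 179.59 W = 0.2408 hp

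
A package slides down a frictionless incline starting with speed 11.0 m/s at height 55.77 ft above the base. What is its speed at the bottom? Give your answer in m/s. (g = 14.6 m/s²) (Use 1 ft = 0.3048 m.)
Convert to SI: v₀ = 11.0 m/s, h = 16.9987 m
½mv₀² + mgh = ½mv² ⇒ v = √(v₀² + 2gh) = √(11.0² + 2·14.6·16.9987) = 24.85 m/s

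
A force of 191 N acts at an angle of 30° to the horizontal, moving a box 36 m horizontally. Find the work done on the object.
W = F·d·cosθ = (191)(36)cos(30°) = 5955 J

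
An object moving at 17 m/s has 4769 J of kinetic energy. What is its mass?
m = 2·KE/v² = 2·4769/(17)² = 33.0 kg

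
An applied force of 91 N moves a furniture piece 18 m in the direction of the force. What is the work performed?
W = F·d = (91)(18) = 1638 J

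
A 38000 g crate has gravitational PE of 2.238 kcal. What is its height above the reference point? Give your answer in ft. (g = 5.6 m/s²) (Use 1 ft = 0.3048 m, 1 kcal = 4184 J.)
Convert to SI: m = 38.0 kg, PE = 9363.79 J
h = PE/(mg) = 9363.79/(38.0·5.6) = 44.0028 m = 144.4 ft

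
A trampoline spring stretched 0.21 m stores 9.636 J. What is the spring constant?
k = 2·PE/x² = 2·9.636/(0.21)² = 437.0 N/m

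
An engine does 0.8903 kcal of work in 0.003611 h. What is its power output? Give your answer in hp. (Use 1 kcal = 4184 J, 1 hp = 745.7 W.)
Convert to SI: W = 3725.02 J, t = 12.9996 s
P = W/t = 3725.02/12.9996 = 286.548 W = 0.3843 hp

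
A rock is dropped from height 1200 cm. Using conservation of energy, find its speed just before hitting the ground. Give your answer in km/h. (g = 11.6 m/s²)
Convert to SI: h = 12.0 m
mgh = ½mv² ⇒ v = √(2gh) = √(2·11.6·12.0) = 16.6853 m/s = 60.07 km/h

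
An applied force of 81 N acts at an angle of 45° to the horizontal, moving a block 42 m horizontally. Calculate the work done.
W = F·d·cosθ = (81)(42)cos(45°) = 2406 J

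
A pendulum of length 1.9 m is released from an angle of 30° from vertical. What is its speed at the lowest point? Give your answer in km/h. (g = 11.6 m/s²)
h = L(1 − cosθ) = 1.9(1 − cos30°) = 0.254552 m
v = √(2gh) = √(2·11.6·0.254552) = 2.43014 m/s = 8.749 km/h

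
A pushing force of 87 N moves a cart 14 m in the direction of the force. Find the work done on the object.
W = F·d = (87)(14) = 1218 J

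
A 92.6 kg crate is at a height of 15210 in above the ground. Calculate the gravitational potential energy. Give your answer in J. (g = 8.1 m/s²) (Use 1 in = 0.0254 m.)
Convert to SI: m = 92.6 kg, h = 386.334 m
PE = mgh = (92.6)(8.1)(386.334) = 289800 J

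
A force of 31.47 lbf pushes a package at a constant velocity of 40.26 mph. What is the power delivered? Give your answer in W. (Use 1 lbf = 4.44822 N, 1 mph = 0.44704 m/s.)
Convert to SI: F = 139.985 N, v = 17.9978 m/s
P = Fv = (139.985)(17.9978) = 2519 W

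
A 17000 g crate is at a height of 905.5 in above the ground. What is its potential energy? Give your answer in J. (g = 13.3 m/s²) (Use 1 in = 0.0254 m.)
Convert to SI: m = 17.0 kg, h = 22.9997 m
PE = mgh = (17.0)(13.3)(22.9997) = 5200 J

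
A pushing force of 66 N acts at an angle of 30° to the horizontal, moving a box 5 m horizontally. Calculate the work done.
W = F·d·cosθ = (66)(5)cos(30°) = 285.8 J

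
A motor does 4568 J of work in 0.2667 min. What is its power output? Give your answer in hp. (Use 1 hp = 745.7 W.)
Convert to SI: W = 4568.0 J, t = 16.002 s
P = W/t = 4568.0/16.002 = 285.464 W = 0.3828 hp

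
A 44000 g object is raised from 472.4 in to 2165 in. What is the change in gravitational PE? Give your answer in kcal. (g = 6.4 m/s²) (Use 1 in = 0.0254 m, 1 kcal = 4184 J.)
Convert to SI: m = 44.0 kg, Δh = 42.992 m
ΔPE = mgΔh = (44.0)(6.4)(42.992) = 12106.6 J = 2.894 kcal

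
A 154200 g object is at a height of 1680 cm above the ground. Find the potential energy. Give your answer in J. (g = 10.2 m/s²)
Convert to SI: m = 154.2 kg, h = 16.8 m
PE = mgh = (154.2)(10.2)(16.8) = 26420 J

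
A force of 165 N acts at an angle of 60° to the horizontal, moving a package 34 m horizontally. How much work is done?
W = F·d·cosθ = (165)(34)cos(60°) = 2805 J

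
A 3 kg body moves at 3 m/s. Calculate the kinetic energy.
KE = ½mv² = ½(3)(3)² = 13.5 J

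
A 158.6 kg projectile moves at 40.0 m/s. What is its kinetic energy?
KE = ½mv² = ½(158.6)(40.0)² = 126900 J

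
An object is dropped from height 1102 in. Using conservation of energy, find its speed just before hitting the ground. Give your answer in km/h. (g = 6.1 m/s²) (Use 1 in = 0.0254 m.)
Convert to SI: h = 27.9908 m
mgh = ½mv² ⇒ v = √(2gh) = √(2·6.1·27.9908) = 18.4794 m/s = 66.53 km/h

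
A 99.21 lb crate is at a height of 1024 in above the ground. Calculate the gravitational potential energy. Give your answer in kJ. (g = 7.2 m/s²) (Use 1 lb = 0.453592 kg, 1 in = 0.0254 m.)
Convert to SI: m = 45.0009 kg, h = 26.0096 m
PE = mgh = (45.0009)(7.2)(26.0096) = 8427.27 J = 8.427 kJ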